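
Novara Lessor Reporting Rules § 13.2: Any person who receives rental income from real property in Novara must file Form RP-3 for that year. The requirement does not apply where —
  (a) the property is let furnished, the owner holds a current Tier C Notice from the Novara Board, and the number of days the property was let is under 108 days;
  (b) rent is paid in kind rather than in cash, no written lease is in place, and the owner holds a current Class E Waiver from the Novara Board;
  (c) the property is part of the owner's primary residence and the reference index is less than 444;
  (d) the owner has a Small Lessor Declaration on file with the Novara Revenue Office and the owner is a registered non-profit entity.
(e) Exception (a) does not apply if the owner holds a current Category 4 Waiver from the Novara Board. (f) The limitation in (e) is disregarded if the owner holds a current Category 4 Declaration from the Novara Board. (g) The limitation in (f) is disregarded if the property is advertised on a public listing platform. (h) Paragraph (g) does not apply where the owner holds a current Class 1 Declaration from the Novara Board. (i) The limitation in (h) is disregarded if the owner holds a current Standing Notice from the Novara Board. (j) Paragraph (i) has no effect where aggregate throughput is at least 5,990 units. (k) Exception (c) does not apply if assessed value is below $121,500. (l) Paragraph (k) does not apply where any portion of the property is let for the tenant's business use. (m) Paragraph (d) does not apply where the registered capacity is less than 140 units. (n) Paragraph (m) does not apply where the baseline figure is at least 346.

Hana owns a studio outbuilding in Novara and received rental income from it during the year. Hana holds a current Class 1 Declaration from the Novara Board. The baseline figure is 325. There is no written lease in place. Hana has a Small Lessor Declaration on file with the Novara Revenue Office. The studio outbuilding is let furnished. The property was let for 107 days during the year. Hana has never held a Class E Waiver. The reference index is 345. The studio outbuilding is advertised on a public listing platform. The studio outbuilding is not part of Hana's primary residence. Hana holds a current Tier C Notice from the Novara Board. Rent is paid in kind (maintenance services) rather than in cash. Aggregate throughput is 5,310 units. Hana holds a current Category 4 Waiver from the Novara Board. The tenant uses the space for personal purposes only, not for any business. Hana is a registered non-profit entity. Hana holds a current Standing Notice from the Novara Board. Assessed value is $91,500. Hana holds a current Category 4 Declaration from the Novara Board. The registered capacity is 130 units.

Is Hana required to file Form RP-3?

Exception (a): the property is let furnished; a current Tier C Notice is held; the number of days the property was let is 107 days, under the 108 days limit — every condition holds. However, paragraphs (e)–(j) must be considered: (e) operates against (a): a current Category 4 Waiver is held. (f) operates (a current Category 4 Declaration is held), but yields to (g): (g) operates against (f): the property is publicly advertised. (h) would limit (g) — a current Class 1 Declaration is held — but (i) sets (h) aside: (i) operates against (h): a current Standing Notice is held. (j) is not triggered (aggregate throughput is 5,310 units, short of 5,990 units), so (i) stands. Exception (a) does not apply.
Exception (b) fails — the Class E Waiver is not current.
Exception (c) requires that the property is part of the owner's primary residence; but the studio outbuilding is not part of the primary residence, so (c) is unavailable.
Exception (d) is satisfied on its face — a Small Lessor Declaration is on file; Hana is a registered non-profit. However, paragraphs (m)–(n) must be considered: (m) is engaged — the registered capacity is 130 units, less than the 140 units limit. (n) is not engaged (the baseline figure is 325, short of 346), so (m) stands. So (d) is unavailable.
No exception displaces § 13.2.

Yes — Hana must file Form RP-3.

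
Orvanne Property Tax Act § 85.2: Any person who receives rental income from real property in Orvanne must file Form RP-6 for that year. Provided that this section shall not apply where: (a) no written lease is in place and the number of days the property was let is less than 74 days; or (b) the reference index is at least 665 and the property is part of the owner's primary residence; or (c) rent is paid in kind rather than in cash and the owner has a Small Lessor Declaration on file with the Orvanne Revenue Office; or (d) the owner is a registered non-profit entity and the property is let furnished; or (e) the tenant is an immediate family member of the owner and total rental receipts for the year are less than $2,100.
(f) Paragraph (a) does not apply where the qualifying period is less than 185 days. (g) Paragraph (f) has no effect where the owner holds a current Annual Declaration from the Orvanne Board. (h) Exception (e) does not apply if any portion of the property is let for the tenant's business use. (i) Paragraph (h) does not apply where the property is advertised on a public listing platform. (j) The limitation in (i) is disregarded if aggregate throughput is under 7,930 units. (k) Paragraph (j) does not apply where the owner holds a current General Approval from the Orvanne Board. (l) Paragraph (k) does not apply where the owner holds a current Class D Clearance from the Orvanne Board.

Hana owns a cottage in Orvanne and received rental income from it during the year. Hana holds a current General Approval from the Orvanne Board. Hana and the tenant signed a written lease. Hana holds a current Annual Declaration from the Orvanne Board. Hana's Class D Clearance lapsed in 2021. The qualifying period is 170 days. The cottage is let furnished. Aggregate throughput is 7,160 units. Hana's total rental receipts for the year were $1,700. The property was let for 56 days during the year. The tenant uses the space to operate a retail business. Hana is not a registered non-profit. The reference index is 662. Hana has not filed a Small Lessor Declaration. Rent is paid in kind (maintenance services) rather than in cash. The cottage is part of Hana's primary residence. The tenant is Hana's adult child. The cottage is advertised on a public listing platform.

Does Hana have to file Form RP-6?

No — exception (e) applies; Hana is not required to file Form RP-6.

Exception (a) does not apply: a written lease is in place.
Exception (b) fails — the reference index is 662, short of 665.
Exception (c) fails — no Small Lessor Declaration is on file.
Exception (d) does not apply: Hana is not a registered non-profit.
Exception (e) is satisfied on its face — the tenant is an immediate family member; total rental receipts for the year are $1,700, less than the $2,100 limit. Considering the limiting provisions: (h) is engaged (the space is let for business use), but is overridden by (i): (i) operates against (h): the property is publicly advertised. (j) operates (aggregate throughput is 7,160 units, under the 7,930 units limit), but yields to (k): (k) is engaged — a current General Approval is held. (l), which would lift (k), is inapplicable — the Class D Clearance is not current. Exception (e) stands.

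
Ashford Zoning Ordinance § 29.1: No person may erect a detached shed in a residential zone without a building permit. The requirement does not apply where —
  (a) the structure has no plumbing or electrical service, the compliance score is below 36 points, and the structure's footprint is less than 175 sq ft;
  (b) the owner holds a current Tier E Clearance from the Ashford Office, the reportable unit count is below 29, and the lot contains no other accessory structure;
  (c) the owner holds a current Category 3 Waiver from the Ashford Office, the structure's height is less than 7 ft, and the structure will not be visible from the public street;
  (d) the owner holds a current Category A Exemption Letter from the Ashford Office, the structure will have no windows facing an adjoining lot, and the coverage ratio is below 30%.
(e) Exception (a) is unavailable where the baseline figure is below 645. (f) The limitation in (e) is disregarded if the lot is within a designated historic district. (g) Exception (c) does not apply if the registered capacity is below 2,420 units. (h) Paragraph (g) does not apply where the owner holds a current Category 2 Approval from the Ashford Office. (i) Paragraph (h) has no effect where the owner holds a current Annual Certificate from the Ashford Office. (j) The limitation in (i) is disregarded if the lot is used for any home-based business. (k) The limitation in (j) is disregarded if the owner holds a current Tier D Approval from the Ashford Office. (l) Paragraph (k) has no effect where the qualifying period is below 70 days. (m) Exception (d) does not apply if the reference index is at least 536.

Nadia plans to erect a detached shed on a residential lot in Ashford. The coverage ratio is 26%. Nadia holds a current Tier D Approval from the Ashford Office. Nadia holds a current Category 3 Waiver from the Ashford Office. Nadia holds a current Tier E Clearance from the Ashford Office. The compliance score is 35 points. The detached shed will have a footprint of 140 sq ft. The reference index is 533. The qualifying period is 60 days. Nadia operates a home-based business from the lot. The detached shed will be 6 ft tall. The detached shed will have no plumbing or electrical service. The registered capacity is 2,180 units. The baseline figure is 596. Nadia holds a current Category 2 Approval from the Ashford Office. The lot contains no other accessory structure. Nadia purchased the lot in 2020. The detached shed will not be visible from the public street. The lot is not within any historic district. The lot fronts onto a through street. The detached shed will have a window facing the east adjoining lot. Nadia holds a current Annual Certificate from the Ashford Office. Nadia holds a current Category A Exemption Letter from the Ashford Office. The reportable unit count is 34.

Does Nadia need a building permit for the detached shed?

Exception (a)'s conditions are all satisfied: there is no plumbing or electrical service; the compliance score is 35 points, below the 36 points limit; the structure's footprint is 140 sq ft, less than the 175 sq ft limit. However, paragraphs (e)–(f) must be considered: (e) is engaged — the baseline figure is 596, below the 645 limit. (f), which would lift (e), is not engaged — the lot is not in a historic district. So (a) is unavailable.
Exception (b) fails — the reportable unit count is 34, not below 29.
All of (c)'s requirements are met (a current Category 3 Waiver is held; the structure's height is 6 ft, less than the 7 ft limit; the structure will not be visible from the street). Considering the limiting provisions: (g) is triggered (the registered capacity is 2,180 units, below the 2,420 units limit), but is displaced by (h): (h) applies — a current Category 2 Approval is held. (i) operates (a current Annual Certificate is held), but is displaced by (j): (j) applies — a home-based business operates on the lot. (k) would limit (j) — a current Tier D Approval is held — but (l) sets (k) aside: (l) operates against (k): the qualifying period is 60 days, below the 70 days limit. (c) remains available.
Exception (d) requires that the structure will have no windows facing an adjoining lot; but a window faces an adjoining lot, so (d) is unavailable.

No — exception (c) applies; Nadia does not need a building permit.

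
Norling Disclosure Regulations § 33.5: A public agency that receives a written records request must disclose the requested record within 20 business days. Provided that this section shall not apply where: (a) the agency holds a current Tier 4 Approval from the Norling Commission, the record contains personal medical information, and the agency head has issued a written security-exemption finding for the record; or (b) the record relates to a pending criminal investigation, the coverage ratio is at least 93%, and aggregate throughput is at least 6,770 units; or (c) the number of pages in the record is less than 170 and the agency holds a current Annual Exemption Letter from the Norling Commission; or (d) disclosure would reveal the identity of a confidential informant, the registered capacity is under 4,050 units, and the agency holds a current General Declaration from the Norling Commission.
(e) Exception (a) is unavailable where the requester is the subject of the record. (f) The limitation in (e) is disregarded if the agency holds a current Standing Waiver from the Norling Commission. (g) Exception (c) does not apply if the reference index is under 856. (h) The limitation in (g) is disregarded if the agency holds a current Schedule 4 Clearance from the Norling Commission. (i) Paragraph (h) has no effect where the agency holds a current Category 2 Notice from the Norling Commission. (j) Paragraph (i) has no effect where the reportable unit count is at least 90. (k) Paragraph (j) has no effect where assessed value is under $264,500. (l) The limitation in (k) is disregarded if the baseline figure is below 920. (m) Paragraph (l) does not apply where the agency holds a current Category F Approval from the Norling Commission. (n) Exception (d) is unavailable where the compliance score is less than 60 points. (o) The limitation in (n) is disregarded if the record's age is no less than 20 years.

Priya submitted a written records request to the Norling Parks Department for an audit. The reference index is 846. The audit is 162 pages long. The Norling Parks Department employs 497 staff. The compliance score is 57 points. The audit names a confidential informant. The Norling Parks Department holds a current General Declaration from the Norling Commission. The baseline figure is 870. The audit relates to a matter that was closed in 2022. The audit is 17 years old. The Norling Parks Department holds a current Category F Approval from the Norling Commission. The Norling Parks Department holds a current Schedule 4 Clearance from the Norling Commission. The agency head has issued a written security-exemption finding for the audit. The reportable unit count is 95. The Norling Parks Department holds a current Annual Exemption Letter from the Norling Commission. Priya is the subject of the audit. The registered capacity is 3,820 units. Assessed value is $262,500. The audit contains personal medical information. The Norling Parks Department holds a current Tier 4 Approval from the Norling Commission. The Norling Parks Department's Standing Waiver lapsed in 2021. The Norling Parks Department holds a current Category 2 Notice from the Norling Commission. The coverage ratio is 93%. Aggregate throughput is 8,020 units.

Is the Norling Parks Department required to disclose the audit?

Yes — the Norling Parks Department must disclose the audit.

Exception (a)'s conditions are all satisfied: a current Tier 4 Approval is held; the audit contains personal medical information; a written security-exemption finding has been issued. But applying paragraphs (e)–(f): (e) operates against (a): Priya is the subject of the audit. (f), which would lift (e), is not triggered — the Standing Waiver is not current. Exception (a) does not apply.
Exception (b) requires that the record relates to a pending criminal investigation; but the audit relates to a closed matter, so (b) is unavailable.
Exception (c): the number of pages in the record is 162, less than the 170 limit; a current Annual Exemption Letter is held — every condition holds. But: (g) operates — the reference index is 846, under the 856 limit. (h) is engaged (a current Schedule 4 Clearance is held), but is itself disapplied by (i): (i) operates — a current Category 2 Notice is held. (j) would limit (i) — the reportable unit count is 95, meeting the 90 threshold — but (k) sets (j) aside: (k) applies — assessed value is $262,500, under the $264,500 limit. (l) would limit (k) — the baseline figure is 870, below the 920 limit — but (m) sets (l) aside: (m) operates against (l): a current Category F Approval is held. Exception (c) does not apply.
Exception (d): the audit names a confidential informant; the registered capacity is 3,820 units, under the 4,050 units limit; a current General Declaration is held — every condition holds. However, paragraphs (n)–(o) must be considered: (n) operates — the compliance score is 57 points, less than the 60 points limit. (o) does not operate here (the record's age is 17 years, short of 20 years), so (n) stands. (d) is therefore removed.
None of the exceptions is available; § 33.5 applies in full.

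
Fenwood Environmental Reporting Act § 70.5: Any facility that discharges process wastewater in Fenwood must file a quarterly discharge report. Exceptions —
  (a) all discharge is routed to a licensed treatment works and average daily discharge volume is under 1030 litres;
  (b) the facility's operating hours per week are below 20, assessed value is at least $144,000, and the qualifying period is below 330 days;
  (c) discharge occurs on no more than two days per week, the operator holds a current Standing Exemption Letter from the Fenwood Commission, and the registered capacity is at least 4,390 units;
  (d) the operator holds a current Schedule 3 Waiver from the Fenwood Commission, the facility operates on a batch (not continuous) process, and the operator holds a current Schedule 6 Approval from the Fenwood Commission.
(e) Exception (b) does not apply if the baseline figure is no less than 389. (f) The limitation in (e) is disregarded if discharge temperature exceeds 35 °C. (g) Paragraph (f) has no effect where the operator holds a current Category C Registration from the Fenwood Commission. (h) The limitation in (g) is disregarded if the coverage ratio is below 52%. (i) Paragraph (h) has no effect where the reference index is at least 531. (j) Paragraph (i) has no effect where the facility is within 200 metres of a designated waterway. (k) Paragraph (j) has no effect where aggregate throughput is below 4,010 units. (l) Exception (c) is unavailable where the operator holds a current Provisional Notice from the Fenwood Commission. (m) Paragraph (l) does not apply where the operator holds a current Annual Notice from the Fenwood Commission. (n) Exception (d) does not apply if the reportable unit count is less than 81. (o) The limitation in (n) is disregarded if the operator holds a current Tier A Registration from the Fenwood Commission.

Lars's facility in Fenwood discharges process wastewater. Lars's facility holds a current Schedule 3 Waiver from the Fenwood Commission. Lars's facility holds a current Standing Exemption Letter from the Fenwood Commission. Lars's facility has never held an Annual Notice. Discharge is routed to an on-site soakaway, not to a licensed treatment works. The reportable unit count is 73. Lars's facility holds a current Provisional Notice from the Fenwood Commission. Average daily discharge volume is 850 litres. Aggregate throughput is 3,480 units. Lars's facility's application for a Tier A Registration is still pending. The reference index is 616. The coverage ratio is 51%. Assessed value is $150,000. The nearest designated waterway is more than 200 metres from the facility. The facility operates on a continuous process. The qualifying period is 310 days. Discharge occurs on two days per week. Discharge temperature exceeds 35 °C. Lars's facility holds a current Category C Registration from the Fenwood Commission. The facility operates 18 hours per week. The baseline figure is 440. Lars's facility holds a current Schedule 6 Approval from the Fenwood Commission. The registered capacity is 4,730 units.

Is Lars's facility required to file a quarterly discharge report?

Exception (a) requires that all discharge is routed to a licensed treatment works; but discharge is not routed to a licensed treatment works, so (a) is unavailable.
All of (b)'s requirements are met (the facility's operating hours per week are 18, below the 20 limit; assessed value is $150,000, meeting the $144,000 threshold; the qualifying period is 310 days, below the 330 days limit). Turning to paragraphs (e)–(k): (e) applies — the baseline figure is 440, meeting the 389 threshold. (f) would limit (e) — discharge temperature exceeds 35 °C — but (g) sets (f) aside: (g) operates against (f): a current Category C Registration is held. (h) would limit (g) — the coverage ratio is 51%, below the 52% limit — but (i) sets (h) aside: (i) operates against (h): the reference index is 616, meeting the 531 threshold. (j), which would lift (i), is not triggered — the facility is more than 200 m from any designated waterway. Exception (b) does not apply.
Exception (c)'s conditions are all satisfied: discharge occurs on no more than two days per week; a current Standing Exemption Letter is held; the registered capacity is 4,730 units, meeting the 4,390 units threshold. But applying paragraphs (l)–(m): (l) operates against (c): a current Provisional Notice is held. (m) does not operate here (there is no Annual Notice in force), so (l) stands. So (c) is unavailable.
Exception (d) fails — the facility operates on a continuous process.
No exception displaces § 70.5.

Yes — Lars's facility must file a quarterly discharge report.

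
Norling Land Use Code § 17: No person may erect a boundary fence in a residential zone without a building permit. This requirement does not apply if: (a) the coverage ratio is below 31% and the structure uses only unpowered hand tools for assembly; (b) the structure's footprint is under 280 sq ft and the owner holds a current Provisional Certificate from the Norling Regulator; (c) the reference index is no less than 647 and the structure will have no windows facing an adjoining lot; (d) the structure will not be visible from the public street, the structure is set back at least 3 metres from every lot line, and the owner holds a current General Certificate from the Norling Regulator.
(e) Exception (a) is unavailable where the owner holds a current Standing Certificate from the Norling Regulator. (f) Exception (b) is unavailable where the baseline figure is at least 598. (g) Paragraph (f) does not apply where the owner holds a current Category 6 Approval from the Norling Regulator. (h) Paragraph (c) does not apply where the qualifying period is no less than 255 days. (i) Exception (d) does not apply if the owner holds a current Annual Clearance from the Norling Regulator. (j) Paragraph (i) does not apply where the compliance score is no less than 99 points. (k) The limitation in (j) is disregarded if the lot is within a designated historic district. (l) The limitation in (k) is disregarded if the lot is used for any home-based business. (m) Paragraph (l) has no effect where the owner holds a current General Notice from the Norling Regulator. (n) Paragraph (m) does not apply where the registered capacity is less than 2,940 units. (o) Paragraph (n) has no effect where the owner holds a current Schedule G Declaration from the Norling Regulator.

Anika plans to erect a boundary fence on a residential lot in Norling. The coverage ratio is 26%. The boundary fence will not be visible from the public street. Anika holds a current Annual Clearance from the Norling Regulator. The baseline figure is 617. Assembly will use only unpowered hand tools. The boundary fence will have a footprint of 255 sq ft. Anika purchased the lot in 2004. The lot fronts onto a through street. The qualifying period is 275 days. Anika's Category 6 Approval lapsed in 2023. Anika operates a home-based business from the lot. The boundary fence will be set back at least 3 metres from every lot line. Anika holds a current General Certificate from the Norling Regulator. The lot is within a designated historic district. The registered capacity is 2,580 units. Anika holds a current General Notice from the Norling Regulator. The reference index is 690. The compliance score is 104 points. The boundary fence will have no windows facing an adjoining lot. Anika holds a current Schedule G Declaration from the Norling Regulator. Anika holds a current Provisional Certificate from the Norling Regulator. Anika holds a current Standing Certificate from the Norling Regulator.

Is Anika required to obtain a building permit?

Exception (a): the coverage ratio is 26%, below the 31% limit; assembly uses only hand tools — every condition holds. But applying paragraph (e): (e) operates against (a): a current Standing Certificate is held. (a) is therefore removed.
Exception (b) is satisfied on its face — the structure's footprint is 255 sq ft, under the 280 sq ft limit; a current Provisional Certificate is held. However, paragraphs (f)–(g) must be considered: (f) operates against (b): the baseline figure is 617, meeting the 598 threshold. (g) does not operate here (no current Category 6 Approval is held), so (f) stands. Exception (b) does not apply.
Exception (c): the reference index is 690, meeting the 647 threshold; no windows face an adjoining lot — every condition holds. But applying paragraph (h): (h) is triggered — the qualifying period is 275 days, meeting the 255 days threshold. Exception (c) does not apply.
Exception (d) is satisfied on its face — the structure will not be visible from the street; the setback is at least 3 m on every side; a current General Certificate is held. However, paragraphs (i)–(o) must be considered: (i) operates against (d): a current Annual Clearance is held. (j) applies (the compliance score is 104 points, meeting the 99 points threshold), but is displaced by (k): (k) operates against (j): the lot is in a historic district. (l) would limit (k) — a home-based business operates on the lot — but (m) sets (l) aside: (m) operates against (l): a current General Notice is held. (n) would limit (m) — the registered capacity is 2,580 units, less than the 2,940 units limit — but (o) sets (n) aside: (o) is engaged — a current Schedule G Declaration is held. Exception (d) does not apply.
No exception applies. The general rule governs.

Yes — Anika must obtain a building permit.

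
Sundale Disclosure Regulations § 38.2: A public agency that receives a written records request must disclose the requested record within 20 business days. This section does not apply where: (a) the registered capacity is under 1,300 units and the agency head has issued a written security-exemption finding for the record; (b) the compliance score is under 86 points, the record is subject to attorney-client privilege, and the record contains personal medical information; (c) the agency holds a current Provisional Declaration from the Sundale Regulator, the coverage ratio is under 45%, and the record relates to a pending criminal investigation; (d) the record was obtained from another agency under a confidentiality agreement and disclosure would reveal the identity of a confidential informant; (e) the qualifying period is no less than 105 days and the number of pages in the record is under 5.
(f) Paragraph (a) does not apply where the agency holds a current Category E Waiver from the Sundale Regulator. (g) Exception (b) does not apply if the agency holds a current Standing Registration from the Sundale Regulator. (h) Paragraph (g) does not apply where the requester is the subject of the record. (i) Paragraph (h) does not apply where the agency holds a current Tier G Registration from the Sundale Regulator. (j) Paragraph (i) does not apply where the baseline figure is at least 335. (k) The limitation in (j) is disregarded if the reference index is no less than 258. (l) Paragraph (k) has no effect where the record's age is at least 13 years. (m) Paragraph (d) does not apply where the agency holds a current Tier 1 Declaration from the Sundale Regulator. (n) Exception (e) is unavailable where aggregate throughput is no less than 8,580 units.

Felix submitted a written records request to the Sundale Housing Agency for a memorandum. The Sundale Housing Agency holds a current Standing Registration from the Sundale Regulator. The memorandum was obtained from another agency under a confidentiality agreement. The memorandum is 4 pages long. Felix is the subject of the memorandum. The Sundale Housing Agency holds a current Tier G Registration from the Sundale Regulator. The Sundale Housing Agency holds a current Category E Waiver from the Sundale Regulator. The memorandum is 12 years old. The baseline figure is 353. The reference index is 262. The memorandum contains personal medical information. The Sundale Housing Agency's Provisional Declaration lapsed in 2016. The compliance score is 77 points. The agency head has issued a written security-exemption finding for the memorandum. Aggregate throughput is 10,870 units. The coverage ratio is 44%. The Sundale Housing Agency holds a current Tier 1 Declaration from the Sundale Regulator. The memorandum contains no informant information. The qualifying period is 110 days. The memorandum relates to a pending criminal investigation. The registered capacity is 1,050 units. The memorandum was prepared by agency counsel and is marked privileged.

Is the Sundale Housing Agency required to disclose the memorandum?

All of (a)'s requirements are met (the registered capacity is 1,050 units, under the 1,300 units limit; a written security-exemption finding has been issued). But: (f) operates against (a): a current Category E Waiver is held. Exception (a) does not apply.
Exception (b): the compliance score is 77 points, under the 86 points limit; the memorandum is privileged; the memorandum contains personal medical information — every condition holds. However, paragraphs (g)–(l) must be considered: (g) operates against (b): a current Standing Registration is held. (h) operates (Felix is the subject of the memorandum), but is itself disapplied by (i): (i) operates against (h): a current Tier G Registration is held. (j) is engaged (the baseline figure is 353, meeting the 335 threshold), but is overridden by (k): (k) operates — the reference index is 262, meeting the 258 threshold. (l) is not engaged (the record's age is 12 years, short of 13 years), so (k) stands. (b) is therefore removed.
Exception (c) does not apply: the Provisional Declaration is not current.
Exception (d) does not apply: the memorandum contains no informant information.
Exception (e) is satisfied on its face — the qualifying period is 110 days, meeting the 105 days threshold; the number of pages in the record is 4, under the 5 limit. Turning to paragraph (n): (n) applies — aggregate throughput is 10,870 units, meeting the 8,580 units threshold. Exception (e) does not apply.
Every exception is unavailable, so the rule governs.

Yes — the Sundale Housing Agency must disclose the memorandum.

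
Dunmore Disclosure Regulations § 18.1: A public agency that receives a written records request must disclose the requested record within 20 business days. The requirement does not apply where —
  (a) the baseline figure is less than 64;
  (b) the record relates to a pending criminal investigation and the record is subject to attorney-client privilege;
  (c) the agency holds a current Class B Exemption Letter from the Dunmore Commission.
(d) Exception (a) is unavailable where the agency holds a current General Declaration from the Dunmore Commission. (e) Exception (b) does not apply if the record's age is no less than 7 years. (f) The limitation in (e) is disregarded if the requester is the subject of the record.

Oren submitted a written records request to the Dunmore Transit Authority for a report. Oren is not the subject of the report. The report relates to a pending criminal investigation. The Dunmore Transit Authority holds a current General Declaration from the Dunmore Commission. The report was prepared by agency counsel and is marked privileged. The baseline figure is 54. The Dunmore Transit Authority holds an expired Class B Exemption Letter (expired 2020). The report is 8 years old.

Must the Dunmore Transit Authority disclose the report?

Exception (a) is satisfied on its face — the baseline figure is 54, less than the 64 limit. But applying paragraph (d): (d) operates — a current General Declaration is held. (a) is therefore removed.
Exception (b): the report relates to a pending investigation; the report is privileged — every condition holds. Turning to paragraphs (e)–(f): (e) operates against (b): the record's age is 8 years, meeting the 7 years threshold. (f), which would lift (e), is not triggered — Oren is not the subject of the report. (b) is therefore removed.
Exception (c) requires that the agency holds a current Class B Exemption Letter from the Dunmore Commission; but the Class B Exemption Letter is not current, so (c) is unavailable.
No exception is made out. the Dunmore Transit Authority falls within the general rule.

Yes — the Dunmore Transit Authority must disclose the report.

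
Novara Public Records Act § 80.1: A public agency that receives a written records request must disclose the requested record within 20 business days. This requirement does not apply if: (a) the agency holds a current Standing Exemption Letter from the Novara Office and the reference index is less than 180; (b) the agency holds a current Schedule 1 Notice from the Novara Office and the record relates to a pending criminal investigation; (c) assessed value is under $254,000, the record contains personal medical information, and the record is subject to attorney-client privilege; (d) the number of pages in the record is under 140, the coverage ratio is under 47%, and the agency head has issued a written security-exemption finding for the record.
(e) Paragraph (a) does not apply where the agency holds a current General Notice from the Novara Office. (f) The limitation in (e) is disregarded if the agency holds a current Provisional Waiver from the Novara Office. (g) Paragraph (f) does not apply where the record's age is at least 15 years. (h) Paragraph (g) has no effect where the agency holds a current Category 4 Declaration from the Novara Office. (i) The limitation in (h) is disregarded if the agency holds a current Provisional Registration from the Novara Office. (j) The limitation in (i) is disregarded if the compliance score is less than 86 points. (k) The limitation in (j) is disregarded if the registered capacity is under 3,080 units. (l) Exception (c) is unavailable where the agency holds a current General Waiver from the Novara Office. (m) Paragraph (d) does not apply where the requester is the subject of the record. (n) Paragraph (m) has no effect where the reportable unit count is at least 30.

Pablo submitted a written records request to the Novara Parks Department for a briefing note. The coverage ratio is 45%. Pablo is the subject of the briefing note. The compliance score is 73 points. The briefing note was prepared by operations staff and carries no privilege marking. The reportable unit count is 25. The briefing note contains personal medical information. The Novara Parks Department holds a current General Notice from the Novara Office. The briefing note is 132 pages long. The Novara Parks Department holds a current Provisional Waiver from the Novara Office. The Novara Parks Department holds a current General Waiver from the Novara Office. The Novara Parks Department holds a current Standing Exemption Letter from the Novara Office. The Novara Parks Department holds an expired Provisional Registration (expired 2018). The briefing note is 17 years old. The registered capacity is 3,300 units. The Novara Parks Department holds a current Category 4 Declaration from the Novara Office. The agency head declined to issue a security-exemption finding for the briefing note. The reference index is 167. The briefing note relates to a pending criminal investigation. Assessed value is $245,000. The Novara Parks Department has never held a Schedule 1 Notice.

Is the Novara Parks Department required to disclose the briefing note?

No — exception (a) applies; the Novara Parks Department is not required to disclose the briefing note.

Exception (a): a current Standing Exemption Letter is held; the reference index is 167, less than the 180 limit — every condition holds. Applying paragraphs (e)–(k): (e) applies (a current General Notice is held), but is itself disapplied by (f): (f) operates against (e): a current Provisional Waiver is held. (g) would limit (f) — the record's age is 17 years, meeting the 15 years threshold — but (h) sets (g) aside: (h) is engaged — a current Category 4 Declaration is held. (i) is not triggered (there is no Provisional Registration in force), so (h) stands. Exception (a) stands.
Exception (b) does not apply: no current Schedule 1 Notice is held.
Exception (c) does not apply: the briefing note carries no privilege marking.
Exception (d) requires that the agency head has issued a written security-exemption finding for the record; but the agency head declined to issue a security-exemption finding, so (d) is unavailable.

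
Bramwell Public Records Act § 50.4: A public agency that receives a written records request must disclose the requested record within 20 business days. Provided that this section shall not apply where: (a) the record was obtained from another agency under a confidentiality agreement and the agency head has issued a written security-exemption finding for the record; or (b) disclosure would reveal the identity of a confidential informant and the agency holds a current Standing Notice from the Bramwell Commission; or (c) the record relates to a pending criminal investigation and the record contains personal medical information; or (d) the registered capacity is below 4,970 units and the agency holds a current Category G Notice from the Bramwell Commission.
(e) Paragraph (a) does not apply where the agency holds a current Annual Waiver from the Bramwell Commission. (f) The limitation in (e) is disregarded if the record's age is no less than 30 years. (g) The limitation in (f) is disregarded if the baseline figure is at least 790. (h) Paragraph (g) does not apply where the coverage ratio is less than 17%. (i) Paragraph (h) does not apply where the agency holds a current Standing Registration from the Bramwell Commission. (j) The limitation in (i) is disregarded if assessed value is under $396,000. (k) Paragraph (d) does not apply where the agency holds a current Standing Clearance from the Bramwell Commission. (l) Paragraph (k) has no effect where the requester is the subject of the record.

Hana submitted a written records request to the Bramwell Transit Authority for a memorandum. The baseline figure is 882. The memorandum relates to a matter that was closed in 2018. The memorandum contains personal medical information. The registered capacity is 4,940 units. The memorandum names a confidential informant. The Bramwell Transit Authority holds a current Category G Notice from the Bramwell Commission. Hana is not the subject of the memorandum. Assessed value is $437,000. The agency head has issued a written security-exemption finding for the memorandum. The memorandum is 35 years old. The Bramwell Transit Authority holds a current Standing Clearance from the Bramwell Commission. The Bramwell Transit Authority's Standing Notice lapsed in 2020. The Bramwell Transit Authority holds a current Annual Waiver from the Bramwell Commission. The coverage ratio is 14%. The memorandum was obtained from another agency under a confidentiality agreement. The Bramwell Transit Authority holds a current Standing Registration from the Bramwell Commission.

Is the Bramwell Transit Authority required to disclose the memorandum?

All of (a)'s requirements are met (the memorandum was obtained under a confidentiality agreement; a written security-exemption finding has been issued). Turning to paragraphs (e)–(j): (e) operates against (a): a current Annual Waiver is held. (f) is triggered (the record's age is 35 years, meeting the 30 years threshold), but is itself disapplied by (g): (g) operates against (f): the baseline figure is 882, meeting the 790 threshold. (h) would limit (g) — the coverage ratio is 14%, less than the 17% limit — but (i) sets (h) aside: (i) operates against (h): a current Standing Registration is held. (j), which would lift (i), is not engaged — assessed value is $437,000, not under $396,000. (a) is therefore removed.
Exception (b) requires that the agency holds a current Standing Notice from the Bramwell Commission; but the Standing Notice is not current, so (b) is unavailable.
Exception (c) fails — the memorandum relates to a closed matter.
Exception (d)'s conditions are all satisfied: the registered capacity is 4,940 units, below the 4,970 units limit; a current Category G Notice is held. But: (k) operates against (d): a current Standing Clearance is held. (l), which would lift (k), does not operate here — Hana is not the subject of the memorandum. So (d) is unavailable.
No exception applies. The general rule governs.

Yes — the Bramwell Transit Authority must disclose the memorandum.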